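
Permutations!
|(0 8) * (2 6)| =2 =|(0 8)(2 6)|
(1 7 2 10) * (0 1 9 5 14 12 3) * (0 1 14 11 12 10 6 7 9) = (0 14 10)(1 9 5 11 12 3)(2 6 7) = [14, 9, 6, 1, 4, 11, 7, 2, 8, 5, 0, 12, 3, 13, 10]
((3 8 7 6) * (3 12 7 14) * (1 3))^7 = ((1 3 8 14)(6 12 7))^7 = (1 14 8 3)(6 12 7)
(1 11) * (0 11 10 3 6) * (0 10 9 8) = (0 11 1 9 8)(3 6 10) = [11, 9, 2, 6, 4, 5, 10, 7, 0, 8, 3, 1]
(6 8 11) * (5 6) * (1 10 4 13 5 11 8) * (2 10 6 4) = (1 6)(2 10)(4 13 5) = [0, 6, 10, 3, 13, 4, 1, 7, 8, 9, 2, 11, 12, 5]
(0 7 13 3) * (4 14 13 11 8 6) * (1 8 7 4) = (0 4 14 13 3)(1 8 6)(7 11) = [4, 8, 2, 0, 14, 5, 1, 11, 6, 9, 10, 7, 12, 3, 13]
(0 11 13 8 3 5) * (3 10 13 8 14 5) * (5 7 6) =(0 11 8 10 13 14 7 6 5) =[11, 1, 2, 3, 4, 0, 5, 6, 10, 9, 13, 8, 12, 14, 7]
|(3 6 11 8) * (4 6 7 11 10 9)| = 4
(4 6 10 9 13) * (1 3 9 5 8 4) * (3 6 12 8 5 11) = (1 6 10 11 3 9 13)(4 12 8) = [0, 6, 2, 9, 12, 5, 10, 7, 4, 13, 11, 3, 8, 1]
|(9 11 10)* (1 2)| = |(1 2)(9 11 10)| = 6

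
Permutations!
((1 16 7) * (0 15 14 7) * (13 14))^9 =(0 13 7 16 15 14 1)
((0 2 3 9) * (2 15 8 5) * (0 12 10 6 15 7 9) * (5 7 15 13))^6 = ((0 15 8 7 9 12 10 6 13 5 2 3))^6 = (0 10)(2 9)(3 12)(5 7)(6 15)(8 13)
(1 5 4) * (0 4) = (0 4 1 5) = [4, 5, 2, 3, 1, 0]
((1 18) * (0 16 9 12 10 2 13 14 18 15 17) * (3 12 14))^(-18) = (0 15 18 9)(1 14 16 17)(2 3 10 13 12)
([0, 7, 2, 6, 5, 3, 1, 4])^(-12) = (7)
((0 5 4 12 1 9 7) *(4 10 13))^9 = ((0 5 10 13 4 12 1 9 7))^9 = (13)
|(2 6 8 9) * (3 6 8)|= 6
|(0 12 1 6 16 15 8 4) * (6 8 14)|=|(0 12 1 8 4)(6 16 15 14)|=20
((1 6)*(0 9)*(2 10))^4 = ((0 9)(1 6)(2 10))^4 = (10)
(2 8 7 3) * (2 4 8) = [0, 1, 2, 4, 8, 5, 6, 3, 7] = (3 4 8 7)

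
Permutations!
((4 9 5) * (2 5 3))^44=(2 3 9 4 5)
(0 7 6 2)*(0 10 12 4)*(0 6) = (0 7)(2 10 12 4 6) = [7, 1, 10, 3, 6, 5, 2, 0, 8, 9, 12, 11, 4]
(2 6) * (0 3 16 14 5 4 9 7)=(0 3 16 14 5 4 9 7)(2 6)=[3, 1, 6, 16, 9, 4, 2, 0, 8, 7, 10, 11, 12, 13, 5, 15, 14]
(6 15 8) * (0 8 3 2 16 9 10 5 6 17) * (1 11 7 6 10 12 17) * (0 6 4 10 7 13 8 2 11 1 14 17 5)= (0 2 16 9 12 5 7 4 10)(3 11 13 8 14 17 6 15)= [2, 1, 16, 11, 10, 7, 15, 4, 14, 12, 0, 13, 5, 8, 17, 3, 9, 6]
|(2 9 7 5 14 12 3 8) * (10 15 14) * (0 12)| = |(0 12 3 8 2 9 7 5 10 15 14)| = 11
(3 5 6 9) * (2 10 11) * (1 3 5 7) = [0, 3, 10, 7, 4, 6, 9, 1, 8, 5, 11, 2] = (1 3 7)(2 10 11)(5 6 9)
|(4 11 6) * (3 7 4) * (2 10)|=|(2 10)(3 7 4 11 6)|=10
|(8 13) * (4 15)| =|(4 15)(8 13)| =2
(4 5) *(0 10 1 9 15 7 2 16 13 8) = (0 10 1 9 15 7 2 16 13 8)(4 5) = [10, 9, 16, 3, 5, 4, 6, 2, 0, 15, 1, 11, 12, 8, 14, 7, 13]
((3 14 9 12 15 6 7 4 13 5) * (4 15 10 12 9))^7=(3 4 5 14 13)(6 7 15)(10 12)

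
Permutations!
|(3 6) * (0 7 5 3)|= |(0 7 5 3 6)|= 5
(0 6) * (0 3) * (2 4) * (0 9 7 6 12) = [12, 1, 4, 9, 2, 5, 3, 6, 8, 7, 10, 11, 0] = (0 12)(2 4)(3 9 7 6)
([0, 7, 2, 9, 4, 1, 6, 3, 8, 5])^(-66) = (1 5 9 3 7)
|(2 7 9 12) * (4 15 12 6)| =7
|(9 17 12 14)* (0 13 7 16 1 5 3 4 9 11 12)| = 30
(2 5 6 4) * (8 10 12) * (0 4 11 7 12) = (0 4 2 5 6 11 7 12 8 10) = [4, 1, 5, 3, 2, 6, 11, 12, 10, 9, 0, 7, 8]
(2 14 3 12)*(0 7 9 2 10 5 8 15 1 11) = (0 7 9 2 14 3 12 10 5 8 15 1 11) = [7, 11, 14, 12, 4, 8, 6, 9, 15, 2, 5, 0, 10, 13, 3, 1]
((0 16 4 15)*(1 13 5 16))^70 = (16)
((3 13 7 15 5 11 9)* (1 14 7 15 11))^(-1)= (1 5 15 13 3 9 11 7 14)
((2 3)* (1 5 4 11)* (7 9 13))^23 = ((1 5 4 11)(2 3)(7 9 13))^23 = (1 11 4 5)(2 3)(7 13 9)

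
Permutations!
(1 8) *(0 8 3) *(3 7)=(0 8 1 7 3)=[8, 7, 2, 0, 4, 5, 6, 3, 1]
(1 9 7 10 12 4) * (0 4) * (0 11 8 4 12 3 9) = [12, 0, 2, 9, 1, 5, 6, 10, 4, 7, 3, 8, 11] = (0 12 11 8 4 1)(3 9 7 10)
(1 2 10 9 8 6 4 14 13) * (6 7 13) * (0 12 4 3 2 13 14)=[12, 13, 10, 2, 0, 5, 3, 14, 7, 8, 9, 11, 4, 1, 6]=(0 12 4)(1 13)(2 10 9 8 7 14 6 3)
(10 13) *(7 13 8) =(7 13 10 8) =[0, 1, 2, 3, 4, 5, 6, 13, 7, 9, 8, 11, 12, 10]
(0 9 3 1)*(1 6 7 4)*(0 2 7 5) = (0 9 3 6 5)(1 2 7 4) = [9, 2, 7, 6, 1, 0, 5, 4, 8, 3]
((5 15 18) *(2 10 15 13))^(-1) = (2 13 5 18 15 10)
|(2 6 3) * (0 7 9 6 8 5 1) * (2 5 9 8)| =|(0 7 8 9 6 3 5 1)| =8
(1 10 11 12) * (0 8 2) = [8, 10, 0, 3, 4, 5, 6, 7, 2, 9, 11, 12, 1] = (0 8 2)(1 10 11 12)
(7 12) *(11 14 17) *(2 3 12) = (2 3 12 7)(11 14 17) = [0, 1, 3, 12, 4, 5, 6, 2, 8, 9, 10, 14, 7, 13, 17, 15, 16, 11]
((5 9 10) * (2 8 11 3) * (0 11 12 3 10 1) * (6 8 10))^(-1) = (0 1 9 5 10 2 3 12 8 6 11)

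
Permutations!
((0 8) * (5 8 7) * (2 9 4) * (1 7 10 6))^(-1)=((0 10 6 1 7 5 8)(2 9 4))^(-1)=(0 8 5 7 1 6 10)(2 4 9)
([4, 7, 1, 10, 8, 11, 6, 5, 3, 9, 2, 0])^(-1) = [11, 2, 10, 8, 0, 7, 6, 1, 4, 9, 3, 5]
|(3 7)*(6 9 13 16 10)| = 10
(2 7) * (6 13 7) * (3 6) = (2 3 6 13 7) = [0, 1, 3, 6, 4, 5, 13, 2, 8, 9, 10, 11, 12, 7]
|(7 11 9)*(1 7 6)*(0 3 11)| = 7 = |(0 3 11 9 6 1 7)|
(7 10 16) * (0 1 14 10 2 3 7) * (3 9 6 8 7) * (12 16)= (0 1 14 10 12 16)(2 9 6 8 7)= [1, 14, 9, 3, 4, 5, 8, 2, 7, 6, 12, 11, 16, 13, 10, 15, 0]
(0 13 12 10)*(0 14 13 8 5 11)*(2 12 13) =(0 8 5 11)(2 12 10 14) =[8, 1, 12, 3, 4, 11, 6, 7, 5, 9, 14, 0, 10, 13, 2]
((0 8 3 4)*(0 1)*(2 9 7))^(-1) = (0 1 4 3 8)(2 7 9)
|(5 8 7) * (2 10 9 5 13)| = |(2 10 9 5 8 7 13)| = 7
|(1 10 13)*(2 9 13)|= |(1 10 2 9 13)|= 5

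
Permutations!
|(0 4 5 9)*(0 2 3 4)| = |(2 3 4 5 9)| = 5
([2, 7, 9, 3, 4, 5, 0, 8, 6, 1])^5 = (0 8 1 2 6 7 9)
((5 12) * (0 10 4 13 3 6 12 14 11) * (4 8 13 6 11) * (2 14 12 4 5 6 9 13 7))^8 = (0 6 8 9 2 3 5)(4 7 13 14 11 12 10)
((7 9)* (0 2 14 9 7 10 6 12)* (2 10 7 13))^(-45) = ((0 10 6 12)(2 14 9 7 13))^(-45) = (14)(0 12 6 10)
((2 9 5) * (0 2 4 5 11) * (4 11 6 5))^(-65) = ((0 2 9 6 5 11))^(-65) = (0 2 9 6 5 11)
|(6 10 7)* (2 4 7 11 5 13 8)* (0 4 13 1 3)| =|(0 4 7 6 10 11 5 1 3)(2 13 8)| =9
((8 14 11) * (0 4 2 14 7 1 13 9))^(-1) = (0 9 13 1 7 8 11 14 2 4)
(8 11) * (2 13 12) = (2 13 12)(8 11) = [0, 1, 13, 3, 4, 5, 6, 7, 11, 9, 10, 8, 2, 12]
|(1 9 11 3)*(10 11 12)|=|(1 9 12 10 11 3)|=6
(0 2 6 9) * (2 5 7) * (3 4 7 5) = (0 3 4 7 2 6 9) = [3, 1, 6, 4, 7, 5, 9, 2, 8, 0]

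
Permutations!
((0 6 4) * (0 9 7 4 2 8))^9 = (9)(0 6 2 8)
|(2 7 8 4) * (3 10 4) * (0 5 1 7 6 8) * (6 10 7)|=|(0 5 1 6 8 3 7)(2 10 4)|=21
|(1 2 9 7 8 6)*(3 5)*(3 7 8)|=|(1 2 9 8 6)(3 5 7)|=15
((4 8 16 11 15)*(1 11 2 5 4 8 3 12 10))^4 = (1 16 3 11 2 12 15 5 10 8 4)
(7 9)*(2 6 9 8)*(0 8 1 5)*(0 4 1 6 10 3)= (0 8 2 10 3)(1 5 4)(6 9 7)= [8, 5, 10, 0, 1, 4, 9, 6, 2, 7, 3]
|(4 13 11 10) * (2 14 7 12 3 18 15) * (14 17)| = 8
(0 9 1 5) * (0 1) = (0 9)(1 5) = [9, 5, 2, 3, 4, 1, 6, 7, 8, 0]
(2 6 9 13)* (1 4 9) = [0, 4, 6, 3, 9, 5, 1, 7, 8, 13, 10, 11, 12, 2] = (1 4 9 13 2 6)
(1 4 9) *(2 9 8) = [0, 4, 9, 3, 8, 5, 6, 7, 2, 1] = (1 4 8 2 9)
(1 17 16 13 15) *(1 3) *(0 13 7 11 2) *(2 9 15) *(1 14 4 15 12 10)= (0 13 2)(1 17 16 7 11 9 12 10)(3 14 4 15)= [13, 17, 0, 14, 15, 5, 6, 11, 8, 12, 1, 9, 10, 2, 4, 3, 7, 16]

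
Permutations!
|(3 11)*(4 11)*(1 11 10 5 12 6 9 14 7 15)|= 12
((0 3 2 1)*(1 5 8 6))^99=(0 3 2 5 8 6 1)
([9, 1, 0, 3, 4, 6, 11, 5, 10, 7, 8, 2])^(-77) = (11)(8 10)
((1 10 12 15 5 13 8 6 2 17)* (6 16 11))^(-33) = (1 15 8 6)(2 10 5 16)(11 17 12 13) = ((1 10 12 15 5 13 8 16 11 6 2 17))^(-33)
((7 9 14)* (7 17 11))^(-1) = (7 11 17 14 9) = ((7 9 14 17 11))^(-1)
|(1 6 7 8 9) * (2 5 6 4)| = 8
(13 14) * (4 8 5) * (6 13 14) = (14)(4 8 5)(6 13) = [0, 1, 2, 3, 8, 4, 13, 7, 5, 9, 10, 11, 12, 6, 14]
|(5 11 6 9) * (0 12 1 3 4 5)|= 9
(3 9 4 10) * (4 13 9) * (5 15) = [0, 1, 2, 4, 10, 15, 6, 7, 8, 13, 3, 11, 12, 9, 14, 5] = (3 4 10)(5 15)(9 13)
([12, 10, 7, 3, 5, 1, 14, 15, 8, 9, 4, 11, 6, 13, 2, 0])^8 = (0 12 6 14 2 7 15)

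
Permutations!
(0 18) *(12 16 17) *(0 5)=(0 18 5)(12 16 17)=[18, 1, 2, 3, 4, 0, 6, 7, 8, 9, 10, 11, 16, 13, 14, 15, 17, 12, 5]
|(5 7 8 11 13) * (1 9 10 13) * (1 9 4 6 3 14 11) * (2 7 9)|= 36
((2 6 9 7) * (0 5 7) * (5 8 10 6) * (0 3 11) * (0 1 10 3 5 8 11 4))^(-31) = (0 9 3 10 2 11 5 4 6 8 1 7) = ((0 11 1 10 6 9 5 7 2 8 3 4))^(-31)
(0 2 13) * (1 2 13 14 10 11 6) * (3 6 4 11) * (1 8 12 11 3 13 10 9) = (0 10 13)(1 2 14 9)(3 6 8 12 11 4) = [10, 2, 14, 6, 3, 5, 8, 7, 12, 1, 13, 4, 11, 0, 9]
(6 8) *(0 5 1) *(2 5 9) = (0 9 2 5 1)(6 8) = [9, 0, 5, 3, 4, 1, 8, 7, 6, 2]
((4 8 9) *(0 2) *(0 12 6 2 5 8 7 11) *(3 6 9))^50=(0 12 5 9 8 4 3 7 6 11 2)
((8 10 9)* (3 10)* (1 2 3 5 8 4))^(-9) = ((1 2 3 10 9 4)(5 8))^(-9) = (1 10)(2 9)(3 4)(5 8)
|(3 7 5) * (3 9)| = 4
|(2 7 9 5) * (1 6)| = |(1 6)(2 7 9 5)| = 4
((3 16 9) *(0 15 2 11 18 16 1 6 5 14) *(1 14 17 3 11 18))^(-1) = ((0 15 2 18 16 9 11 1 6 5 17 3 14))^(-1) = (0 14 3 17 5 6 1 11 9 16 18 2 15)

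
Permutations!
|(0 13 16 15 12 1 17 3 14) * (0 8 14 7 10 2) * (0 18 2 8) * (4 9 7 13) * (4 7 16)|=90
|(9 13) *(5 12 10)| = 6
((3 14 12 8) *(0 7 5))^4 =((0 7 5)(3 14 12 8))^4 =(14)(0 7 5)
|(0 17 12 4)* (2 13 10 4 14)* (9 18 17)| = 10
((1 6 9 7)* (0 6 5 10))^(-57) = ((0 6 9 7 1 5 10))^(-57) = (0 10 5 1 7 9 6)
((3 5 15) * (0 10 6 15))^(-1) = (0 5 3 15 6 10)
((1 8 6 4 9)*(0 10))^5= (0 10)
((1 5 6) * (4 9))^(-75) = (4 9)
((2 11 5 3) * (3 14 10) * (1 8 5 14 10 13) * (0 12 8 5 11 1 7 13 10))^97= (0 2 14 12 1 10 8 5 3 11)(7 13)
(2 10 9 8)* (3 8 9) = (2 10 3 8) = [0, 1, 10, 8, 4, 5, 6, 7, 2, 9, 3]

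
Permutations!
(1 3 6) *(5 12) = [0, 3, 2, 6, 4, 12, 1, 7, 8, 9, 10, 11, 5] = (1 3 6)(5 12)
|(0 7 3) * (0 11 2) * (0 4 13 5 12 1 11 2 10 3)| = 18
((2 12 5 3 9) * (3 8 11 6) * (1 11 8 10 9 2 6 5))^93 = (1 10 3)(2 11 9)(5 6 12)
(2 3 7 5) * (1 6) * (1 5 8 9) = (1 6 5 2 3 7 8 9) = [0, 6, 3, 7, 4, 2, 5, 8, 9, 1]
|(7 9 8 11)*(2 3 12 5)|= 4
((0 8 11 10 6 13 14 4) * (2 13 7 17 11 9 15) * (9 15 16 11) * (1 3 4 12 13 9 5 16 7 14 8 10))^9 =(0 9)(1 8)(2 4)(3 15)(5 14)(6 17)(7 10)(11 13)(12 16)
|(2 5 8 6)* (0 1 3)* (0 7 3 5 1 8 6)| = 4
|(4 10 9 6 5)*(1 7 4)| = 7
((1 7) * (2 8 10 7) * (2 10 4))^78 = (10)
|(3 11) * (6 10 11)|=4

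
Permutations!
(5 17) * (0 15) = (0 15)(5 17) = [15, 1, 2, 3, 4, 17, 6, 7, 8, 9, 10, 11, 12, 13, 14, 0, 16, 5]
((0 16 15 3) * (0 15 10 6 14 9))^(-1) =(0 9 14 6 10 16)(3 15)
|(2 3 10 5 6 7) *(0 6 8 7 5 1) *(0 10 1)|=|(0 6 5 8 7 2 3 1 10)|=9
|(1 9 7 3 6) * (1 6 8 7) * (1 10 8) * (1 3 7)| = 4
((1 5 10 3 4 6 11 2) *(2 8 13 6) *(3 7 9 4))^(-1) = (1 2 4 9 7 10 5)(6 13 8 11)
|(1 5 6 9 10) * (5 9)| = 6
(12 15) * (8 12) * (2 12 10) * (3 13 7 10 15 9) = (2 12 9 3 13 7 10)(8 15) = [0, 1, 12, 13, 4, 5, 6, 10, 15, 3, 2, 11, 9, 7, 14, 8]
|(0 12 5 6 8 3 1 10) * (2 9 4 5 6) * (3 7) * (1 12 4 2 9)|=35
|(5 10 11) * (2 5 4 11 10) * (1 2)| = 6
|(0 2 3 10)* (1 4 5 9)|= |(0 2 3 10)(1 4 5 9)|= 4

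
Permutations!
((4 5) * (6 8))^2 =(8) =((4 5)(6 8))^2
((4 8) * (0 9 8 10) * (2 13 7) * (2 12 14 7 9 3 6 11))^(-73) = (0 8 2 3 4 13 6 10 9 11)(7 14 12)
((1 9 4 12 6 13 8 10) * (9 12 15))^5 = ((1 12 6 13 8 10)(4 15 9))^5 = (1 10 8 13 6 12)(4 9 15)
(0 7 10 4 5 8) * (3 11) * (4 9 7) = [4, 1, 2, 11, 5, 8, 6, 10, 0, 7, 9, 3] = (0 4 5 8)(3 11)(7 10 9)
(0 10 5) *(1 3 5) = (0 10 1 3 5) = [10, 3, 2, 5, 4, 0, 6, 7, 8, 9, 1]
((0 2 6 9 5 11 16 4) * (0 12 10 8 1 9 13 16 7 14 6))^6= (1 6 8 14 10 7 12 11 4 5 16 9 13)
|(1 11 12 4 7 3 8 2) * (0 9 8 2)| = |(0 9 8)(1 11 12 4 7 3 2)| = 21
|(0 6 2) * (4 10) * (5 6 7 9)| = |(0 7 9 5 6 2)(4 10)| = 6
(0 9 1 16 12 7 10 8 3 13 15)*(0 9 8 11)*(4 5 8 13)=(0 13 15 9 1 16 12 7 10 11)(3 4 5 8)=[13, 16, 2, 4, 5, 8, 6, 10, 3, 1, 11, 0, 7, 15, 14, 9, 12]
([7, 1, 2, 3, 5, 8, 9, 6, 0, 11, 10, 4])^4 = [11, 1, 2, 3, 7, 6, 5, 4, 9, 8, 10, 0]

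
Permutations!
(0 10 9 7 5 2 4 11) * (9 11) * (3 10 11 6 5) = [11, 1, 4, 10, 9, 2, 5, 3, 8, 7, 6, 0] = (0 11)(2 4 9 7 3 10 6 5)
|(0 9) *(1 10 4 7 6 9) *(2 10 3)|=9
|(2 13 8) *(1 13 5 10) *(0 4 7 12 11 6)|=|(0 4 7 12 11 6)(1 13 8 2 5 10)|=6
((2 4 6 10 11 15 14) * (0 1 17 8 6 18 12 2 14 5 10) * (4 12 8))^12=(0 8 4 1 6 18 17)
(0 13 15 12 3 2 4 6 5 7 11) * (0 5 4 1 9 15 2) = (0 13 2 1 9 15 12 3)(4 6)(5 7 11) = [13, 9, 1, 0, 6, 7, 4, 11, 8, 15, 10, 5, 3, 2, 14, 12]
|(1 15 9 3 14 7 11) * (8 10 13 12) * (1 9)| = 20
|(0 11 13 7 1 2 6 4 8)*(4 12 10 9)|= 12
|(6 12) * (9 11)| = |(6 12)(9 11)| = 2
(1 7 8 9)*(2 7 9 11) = (1 9)(2 7 8 11) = [0, 9, 7, 3, 4, 5, 6, 8, 11, 1, 10, 2]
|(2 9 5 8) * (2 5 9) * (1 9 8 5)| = |(1 9 8)| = 3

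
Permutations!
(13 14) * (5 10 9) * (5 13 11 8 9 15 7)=(5 10 15 7)(8 9 13 14 11)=[0, 1, 2, 3, 4, 10, 6, 5, 9, 13, 15, 8, 12, 14, 11, 7]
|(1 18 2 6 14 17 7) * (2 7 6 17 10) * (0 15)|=|(0 15)(1 18 7)(2 17 6 14 10)|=30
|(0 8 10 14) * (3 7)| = 4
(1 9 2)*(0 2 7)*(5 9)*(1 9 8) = (0 2 9 7)(1 5 8) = [2, 5, 9, 3, 4, 8, 6, 0, 1, 7]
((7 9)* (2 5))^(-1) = (2 5)(7 9)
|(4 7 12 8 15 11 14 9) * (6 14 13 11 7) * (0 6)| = 20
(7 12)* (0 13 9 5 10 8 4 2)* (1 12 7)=(0 13 9 5 10 8 4 2)(1 12)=[13, 12, 0, 3, 2, 10, 6, 7, 4, 5, 8, 11, 1, 9]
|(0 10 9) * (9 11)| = 4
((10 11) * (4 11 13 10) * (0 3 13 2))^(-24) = ((0 3 13 10 2)(4 11))^(-24) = (0 3 13 10 2)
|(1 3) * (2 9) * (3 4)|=6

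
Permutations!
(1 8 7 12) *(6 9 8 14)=(1 14 6 9 8 7 12)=[0, 14, 2, 3, 4, 5, 9, 12, 7, 8, 10, 11, 1, 13, 6]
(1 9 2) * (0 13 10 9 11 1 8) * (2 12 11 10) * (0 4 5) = (0 13 2 8 4 5)(1 10 9 12 11) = [13, 10, 8, 3, 5, 0, 6, 7, 4, 12, 9, 1, 11, 2]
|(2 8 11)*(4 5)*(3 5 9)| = |(2 8 11)(3 5 4 9)| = 12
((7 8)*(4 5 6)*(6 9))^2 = (4 9)(5 6)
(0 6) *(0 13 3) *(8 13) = (0 6 8 13 3) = [6, 1, 2, 0, 4, 5, 8, 7, 13, 9, 10, 11, 12, 3]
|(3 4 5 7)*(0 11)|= 4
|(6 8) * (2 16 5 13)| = |(2 16 5 13)(6 8)| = 4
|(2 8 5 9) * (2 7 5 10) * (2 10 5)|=5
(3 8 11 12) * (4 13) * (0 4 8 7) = [4, 1, 2, 7, 13, 5, 6, 0, 11, 9, 10, 12, 3, 8] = (0 4 13 8 11 12 3 7)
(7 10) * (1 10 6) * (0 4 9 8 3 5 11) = (0 4 9 8 3 5 11)(1 10 7 6) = [4, 10, 2, 5, 9, 11, 1, 6, 3, 8, 7, 0]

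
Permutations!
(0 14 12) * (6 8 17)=(0 14 12)(6 8 17)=[14, 1, 2, 3, 4, 5, 8, 7, 17, 9, 10, 11, 0, 13, 12, 15, 16, 6]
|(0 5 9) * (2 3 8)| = 3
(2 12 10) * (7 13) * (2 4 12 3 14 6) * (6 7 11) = [0, 1, 3, 14, 12, 5, 2, 13, 8, 9, 4, 6, 10, 11, 7] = (2 3 14 7 13 11 6)(4 12 10)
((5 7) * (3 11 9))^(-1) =((3 11 9)(5 7))^(-1) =(3 9 11)(5 7)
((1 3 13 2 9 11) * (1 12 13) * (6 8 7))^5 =(13)(1 3)(6 7 8)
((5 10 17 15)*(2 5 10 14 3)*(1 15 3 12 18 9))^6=((1 15 10 17 3 2 5 14 12 18 9))^6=(1 5 15 14 10 12 17 18 3 9 2)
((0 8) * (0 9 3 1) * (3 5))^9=(0 5)(1 9)(3 8)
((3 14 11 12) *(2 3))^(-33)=(2 14 12 3 11)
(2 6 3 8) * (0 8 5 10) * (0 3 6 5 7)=(0 8 2 5 10 3 7)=[8, 1, 5, 7, 4, 10, 6, 0, 2, 9, 3]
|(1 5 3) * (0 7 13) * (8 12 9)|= |(0 7 13)(1 5 3)(8 12 9)|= 3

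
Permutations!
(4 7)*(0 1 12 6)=[1, 12, 2, 3, 7, 5, 0, 4, 8, 9, 10, 11, 6]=(0 1 12 6)(4 7)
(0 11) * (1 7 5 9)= (0 11)(1 7 5 9)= [11, 7, 2, 3, 4, 9, 6, 5, 8, 1, 10, 0]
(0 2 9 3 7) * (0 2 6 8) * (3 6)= (0 3 7 2 9 6 8)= [3, 1, 9, 7, 4, 5, 8, 2, 0, 6]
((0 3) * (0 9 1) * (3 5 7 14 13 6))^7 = ((0 5 7 14 13 6 3 9 1))^7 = (0 9 6 14 5 1 3 13 7)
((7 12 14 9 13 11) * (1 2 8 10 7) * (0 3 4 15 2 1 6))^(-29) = (0 6 11 13 9 14 12 7 10 8 2 15 4 3)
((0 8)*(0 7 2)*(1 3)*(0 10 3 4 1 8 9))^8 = (2 8 10 7 3)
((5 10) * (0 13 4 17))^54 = (0 4)(13 17)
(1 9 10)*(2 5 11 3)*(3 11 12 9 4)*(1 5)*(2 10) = (1 4 3 10 5 12 9 2) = [0, 4, 1, 10, 3, 12, 6, 7, 8, 2, 5, 11, 9]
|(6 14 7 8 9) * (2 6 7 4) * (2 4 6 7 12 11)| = |(2 7 8 9 12 11)(6 14)| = 6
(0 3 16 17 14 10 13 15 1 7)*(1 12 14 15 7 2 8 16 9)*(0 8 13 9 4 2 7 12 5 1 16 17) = [3, 7, 13, 4, 2, 1, 6, 8, 17, 16, 9, 11, 14, 12, 10, 5, 0, 15] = (0 3 4 2 13 12 14 10 9 16)(1 7 8 17 15 5)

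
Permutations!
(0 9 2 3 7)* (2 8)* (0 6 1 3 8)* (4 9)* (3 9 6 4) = [3, 9, 8, 7, 6, 5, 1, 4, 2, 0] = (0 3 7 4 6 1 9)(2 8)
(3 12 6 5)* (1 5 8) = (1 5 3 12 6 8) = [0, 5, 2, 12, 4, 3, 8, 7, 1, 9, 10, 11, 6]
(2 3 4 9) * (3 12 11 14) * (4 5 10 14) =[0, 1, 12, 5, 9, 10, 6, 7, 8, 2, 14, 4, 11, 13, 3] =(2 12 11 4 9)(3 5 10 14)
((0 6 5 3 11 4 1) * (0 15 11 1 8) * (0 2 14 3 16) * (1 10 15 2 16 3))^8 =(0 8 11 10 5)(1 14 2)(3 6 16 4 15)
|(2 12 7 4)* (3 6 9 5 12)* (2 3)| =7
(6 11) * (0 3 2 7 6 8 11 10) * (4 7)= (0 3 2 4 7 6 10)(8 11)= [3, 1, 4, 2, 7, 5, 10, 6, 11, 9, 0, 8]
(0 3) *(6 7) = (0 3)(6 7) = [3, 1, 2, 0, 4, 5, 7, 6]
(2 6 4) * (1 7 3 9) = (1 7 3 9)(2 6 4) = [0, 7, 6, 9, 2, 5, 4, 3, 8, 1]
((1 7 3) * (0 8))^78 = ((0 8)(1 7 3))^78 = (8)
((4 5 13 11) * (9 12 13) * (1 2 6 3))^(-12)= (13)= ((1 2 6 3)(4 5 9 12 13 11))^(-12)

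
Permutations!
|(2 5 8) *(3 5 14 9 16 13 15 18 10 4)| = 12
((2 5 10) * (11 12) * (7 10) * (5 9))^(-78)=(12)(2 5 10 9 7)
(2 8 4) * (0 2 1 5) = (0 2 8 4 1 5) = [2, 5, 8, 3, 1, 0, 6, 7, 4]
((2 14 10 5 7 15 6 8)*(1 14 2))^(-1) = (1 8 6 15 7 5 10 14)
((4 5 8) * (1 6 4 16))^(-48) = ((1 6 4 5 8 16))^(-48) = (16)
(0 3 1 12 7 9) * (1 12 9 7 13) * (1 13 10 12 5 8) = (13)(0 3 5 8 1 9)(10 12) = [3, 9, 2, 5, 4, 8, 6, 7, 1, 0, 12, 11, 10, 13]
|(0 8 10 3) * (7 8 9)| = 6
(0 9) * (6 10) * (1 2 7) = (0 9)(1 2 7)(6 10) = [9, 2, 7, 3, 4, 5, 10, 1, 8, 0, 6]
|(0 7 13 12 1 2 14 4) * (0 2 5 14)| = |(0 7 13 12 1 5 14 4 2)| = 9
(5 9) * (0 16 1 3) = (0 16 1 3)(5 9) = [16, 3, 2, 0, 4, 9, 6, 7, 8, 5, 10, 11, 12, 13, 14, 15, 1]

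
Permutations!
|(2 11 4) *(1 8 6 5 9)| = 15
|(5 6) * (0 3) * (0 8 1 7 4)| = 6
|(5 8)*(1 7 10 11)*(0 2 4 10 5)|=9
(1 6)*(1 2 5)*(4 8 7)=(1 6 2 5)(4 8 7)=[0, 6, 5, 3, 8, 1, 2, 4, 7]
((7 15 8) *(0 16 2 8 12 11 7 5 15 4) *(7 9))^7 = (0 11 8 4 12 2 7 15 16 9 5)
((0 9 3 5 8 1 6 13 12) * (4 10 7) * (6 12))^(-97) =(0 9 3 5 8 1 12)(4 7 10)(6 13)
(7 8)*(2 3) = (2 3)(7 8) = [0, 1, 3, 2, 4, 5, 6, 8, 7]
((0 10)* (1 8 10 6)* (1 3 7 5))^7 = ((0 6 3 7 5 1 8 10))^7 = (0 10 8 1 5 7 3 6)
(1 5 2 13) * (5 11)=(1 11 5 2 13)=[0, 11, 13, 3, 4, 2, 6, 7, 8, 9, 10, 5, 12, 1]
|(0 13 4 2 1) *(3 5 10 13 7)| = |(0 7 3 5 10 13 4 2 1)| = 9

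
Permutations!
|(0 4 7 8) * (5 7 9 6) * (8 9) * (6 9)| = 3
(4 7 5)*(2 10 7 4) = (2 10 7 5) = [0, 1, 10, 3, 4, 2, 6, 5, 8, 9, 7]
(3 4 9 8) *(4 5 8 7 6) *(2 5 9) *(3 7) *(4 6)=(2 5 8 7 4)(3 9)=[0, 1, 5, 9, 2, 8, 6, 4, 7, 3]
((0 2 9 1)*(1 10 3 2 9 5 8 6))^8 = ((0 9 10 3 2 5 8 6 1))^8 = (0 1 6 8 5 2 3 10 9)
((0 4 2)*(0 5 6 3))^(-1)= (0 3 6 5 2 4)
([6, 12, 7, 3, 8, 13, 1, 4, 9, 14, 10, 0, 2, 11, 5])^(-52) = (14)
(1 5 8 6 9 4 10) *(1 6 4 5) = (4 10 6 9 5 8) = [0, 1, 2, 3, 10, 8, 9, 7, 4, 5, 6]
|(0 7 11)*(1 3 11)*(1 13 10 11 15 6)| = |(0 7 13 10 11)(1 3 15 6)| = 20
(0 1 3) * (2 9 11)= (0 1 3)(2 9 11)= [1, 3, 9, 0, 4, 5, 6, 7, 8, 11, 10, 2]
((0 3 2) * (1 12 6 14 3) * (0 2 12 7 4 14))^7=(0 6 12 3 14 4 7 1)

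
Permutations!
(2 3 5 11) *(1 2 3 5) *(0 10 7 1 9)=(0 10 7 1 2 5 11 3 9)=[10, 2, 5, 9, 4, 11, 6, 1, 8, 0, 7, 3]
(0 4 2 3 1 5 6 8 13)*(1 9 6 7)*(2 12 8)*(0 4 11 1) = (0 11 1 5 7)(2 3 9 6)(4 12 8 13) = [11, 5, 3, 9, 12, 7, 2, 0, 13, 6, 10, 1, 8, 4]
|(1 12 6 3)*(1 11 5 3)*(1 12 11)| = |(1 11 5 3)(6 12)| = 4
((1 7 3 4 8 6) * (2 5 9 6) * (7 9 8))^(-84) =((1 9 6)(2 5 8)(3 4 7))^(-84) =(9)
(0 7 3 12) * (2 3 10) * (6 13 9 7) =(0 6 13 9 7 10 2 3 12) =[6, 1, 3, 12, 4, 5, 13, 10, 8, 7, 2, 11, 0, 9]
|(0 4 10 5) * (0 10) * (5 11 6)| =4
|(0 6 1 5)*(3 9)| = |(0 6 1 5)(3 9)| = 4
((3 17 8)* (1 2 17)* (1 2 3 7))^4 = (1 8 2)(3 7 17)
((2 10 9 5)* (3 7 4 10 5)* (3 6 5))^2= (2 7 10 6)(3 4 9 5)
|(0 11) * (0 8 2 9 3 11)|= 5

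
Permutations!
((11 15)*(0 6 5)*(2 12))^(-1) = ((0 6 5)(2 12)(11 15))^(-1) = (0 5 6)(2 12)(11 15)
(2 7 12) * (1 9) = (1 9)(2 7 12) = [0, 9, 7, 3, 4, 5, 6, 12, 8, 1, 10, 11, 2]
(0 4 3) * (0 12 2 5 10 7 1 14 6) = (0 4 3 12 2 5 10 7 1 14 6) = [4, 14, 5, 12, 3, 10, 0, 1, 8, 9, 7, 11, 2, 13, 6]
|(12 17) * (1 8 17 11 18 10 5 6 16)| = 10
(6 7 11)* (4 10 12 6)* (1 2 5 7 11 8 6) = (1 2 5 7 8 6 11 4 10 12) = [0, 2, 5, 3, 10, 7, 11, 8, 6, 9, 12, 4, 1]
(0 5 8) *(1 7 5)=(0 1 7 5 8)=[1, 7, 2, 3, 4, 8, 6, 5, 0]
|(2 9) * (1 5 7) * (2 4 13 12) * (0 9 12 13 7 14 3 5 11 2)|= 24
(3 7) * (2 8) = (2 8)(3 7) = [0, 1, 8, 7, 4, 5, 6, 3, 2]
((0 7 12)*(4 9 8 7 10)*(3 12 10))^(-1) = (0 12 3)(4 10 7 8 9) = ((0 3 12)(4 9 8 7 10))^(-1)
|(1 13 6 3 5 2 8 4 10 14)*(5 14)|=5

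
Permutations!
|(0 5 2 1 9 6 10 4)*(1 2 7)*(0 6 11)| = |(0 5 7 1 9 11)(4 6 10)| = 6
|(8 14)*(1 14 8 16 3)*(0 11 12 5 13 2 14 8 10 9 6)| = 14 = |(0 11 12 5 13 2 14 16 3 1 8 10 9 6)|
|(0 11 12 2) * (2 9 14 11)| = 4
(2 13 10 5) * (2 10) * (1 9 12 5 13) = (1 9 12 5 10 13 2) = [0, 9, 1, 3, 4, 10, 6, 7, 8, 12, 13, 11, 5, 2]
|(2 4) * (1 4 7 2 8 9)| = 4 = |(1 4 8 9)(2 7)|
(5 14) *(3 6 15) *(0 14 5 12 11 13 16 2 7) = (0 14 12 11 13 16 2 7)(3 6 15) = [14, 1, 7, 6, 4, 5, 15, 0, 8, 9, 10, 13, 11, 16, 12, 3, 2]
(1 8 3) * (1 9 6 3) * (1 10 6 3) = (1 8 10 6)(3 9) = [0, 8, 2, 9, 4, 5, 1, 7, 10, 3, 6]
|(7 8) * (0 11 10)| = |(0 11 10)(7 8)| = 6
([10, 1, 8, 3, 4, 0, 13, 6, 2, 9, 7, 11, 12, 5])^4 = [13, 1, 2, 3, 4, 6, 10, 0, 8, 9, 5, 11, 12, 7]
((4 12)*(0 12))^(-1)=(0 4 12)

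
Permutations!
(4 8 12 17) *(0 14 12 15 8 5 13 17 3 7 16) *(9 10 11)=(0 14 12 3 7 16)(4 5 13 17)(8 15)(9 10 11)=[14, 1, 2, 7, 5, 13, 6, 16, 15, 10, 11, 9, 3, 17, 12, 8, 0, 4]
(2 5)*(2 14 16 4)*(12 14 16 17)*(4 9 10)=(2 5 16 9 10 4)(12 14 17)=[0, 1, 5, 3, 2, 16, 6, 7, 8, 10, 4, 11, 14, 13, 17, 15, 9, 12]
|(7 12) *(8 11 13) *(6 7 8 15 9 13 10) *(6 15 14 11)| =|(6 7 12 8)(9 13 14 11 10 15)| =12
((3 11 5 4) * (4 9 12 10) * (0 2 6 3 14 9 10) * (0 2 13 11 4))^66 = ((0 13 11 5 10)(2 6 3 4 14 9 12))^66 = (0 13 11 5 10)(2 4 12 3 9 6 14)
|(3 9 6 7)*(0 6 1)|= 6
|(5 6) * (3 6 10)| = |(3 6 5 10)| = 4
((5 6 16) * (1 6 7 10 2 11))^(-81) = ((1 6 16 5 7 10 2 11))^(-81) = (1 11 2 10 7 5 16 6)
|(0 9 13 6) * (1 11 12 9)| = |(0 1 11 12 9 13 6)| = 7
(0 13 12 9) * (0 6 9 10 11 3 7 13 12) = (0 12 10 11 3 7 13)(6 9) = [12, 1, 2, 7, 4, 5, 9, 13, 8, 6, 11, 3, 10, 0]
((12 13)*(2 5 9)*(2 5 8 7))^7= (2 8 7)(5 9)(12 13)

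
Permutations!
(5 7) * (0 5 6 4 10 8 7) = [5, 1, 2, 3, 10, 0, 4, 6, 7, 9, 8] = (0 5)(4 10 8 7 6)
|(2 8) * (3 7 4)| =|(2 8)(3 7 4)| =6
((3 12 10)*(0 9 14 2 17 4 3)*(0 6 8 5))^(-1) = (0 5 8 6 10 12 3 4 17 2 14 9)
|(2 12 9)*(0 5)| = |(0 5)(2 12 9)| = 6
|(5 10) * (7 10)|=3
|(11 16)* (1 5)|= 2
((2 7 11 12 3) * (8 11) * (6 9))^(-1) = ((2 7 8 11 12 3)(6 9))^(-1) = (2 3 12 11 8 7)(6 9)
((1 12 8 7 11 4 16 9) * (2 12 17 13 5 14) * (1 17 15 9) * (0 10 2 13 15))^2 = ((0 10 2 12 8 7 11 4 16 1)(5 14 13)(9 17 15))^2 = (0 2 8 11 16)(1 10 12 7 4)(5 13 14)(9 15 17)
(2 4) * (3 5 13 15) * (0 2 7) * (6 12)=(0 2 4 7)(3 5 13 15)(6 12)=[2, 1, 4, 5, 7, 13, 12, 0, 8, 9, 10, 11, 6, 15, 14, 3]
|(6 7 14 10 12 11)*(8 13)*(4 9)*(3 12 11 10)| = 14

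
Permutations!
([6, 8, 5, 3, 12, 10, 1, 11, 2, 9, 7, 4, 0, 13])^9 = (13)(0 4 7 5 8 6 12 11 10 2 1)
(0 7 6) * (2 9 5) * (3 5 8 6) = [7, 1, 9, 5, 4, 2, 0, 3, 6, 8] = (0 7 3 5 2 9 8 6)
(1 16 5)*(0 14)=(0 14)(1 16 5)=[14, 16, 2, 3, 4, 1, 6, 7, 8, 9, 10, 11, 12, 13, 0, 15, 5]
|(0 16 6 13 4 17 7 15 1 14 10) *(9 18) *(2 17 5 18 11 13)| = 30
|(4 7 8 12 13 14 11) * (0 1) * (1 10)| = |(0 10 1)(4 7 8 12 13 14 11)| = 21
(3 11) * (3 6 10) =[0, 1, 2, 11, 4, 5, 10, 7, 8, 9, 3, 6] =(3 11 6 10)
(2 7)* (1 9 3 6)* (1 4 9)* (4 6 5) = (2 7)(3 5 4 9) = [0, 1, 7, 5, 9, 4, 6, 2, 8, 3]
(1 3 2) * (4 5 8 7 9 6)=(1 3 2)(4 5 8 7 9 6)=[0, 3, 1, 2, 5, 8, 4, 9, 7, 6]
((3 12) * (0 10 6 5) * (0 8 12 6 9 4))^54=(0 9)(3 12 8 5 6)(4 10)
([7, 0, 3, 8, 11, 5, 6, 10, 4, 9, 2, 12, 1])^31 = (0 7 10 2 3 8 4 11 12 1)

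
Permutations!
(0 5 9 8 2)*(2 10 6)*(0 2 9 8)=(0 5 8 10 6 9)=[5, 1, 2, 3, 4, 8, 9, 7, 10, 0, 6]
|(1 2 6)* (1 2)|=2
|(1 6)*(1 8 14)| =|(1 6 8 14)| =4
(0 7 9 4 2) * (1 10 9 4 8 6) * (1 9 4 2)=(0 7 2)(1 10 4)(6 9 8)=[7, 10, 0, 3, 1, 5, 9, 2, 6, 8, 4]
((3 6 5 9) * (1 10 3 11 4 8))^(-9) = (11)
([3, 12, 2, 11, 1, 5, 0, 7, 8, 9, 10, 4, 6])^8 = (0 3 11 4 1 12 6)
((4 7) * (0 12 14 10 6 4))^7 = ((0 12 14 10 6 4 7))^7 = (14)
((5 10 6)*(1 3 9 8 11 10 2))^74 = ((1 3 9 8 11 10 6 5 2))^74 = (1 9 11 6 2 3 8 10 5)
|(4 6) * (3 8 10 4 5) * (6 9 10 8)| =|(3 6 5)(4 9 10)| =3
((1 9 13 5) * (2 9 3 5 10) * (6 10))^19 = (1 3 5)(2 10 6 13 9)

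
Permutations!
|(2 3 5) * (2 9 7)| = |(2 3 5 9 7)| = 5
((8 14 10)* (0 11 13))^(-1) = (0 13 11)(8 10 14)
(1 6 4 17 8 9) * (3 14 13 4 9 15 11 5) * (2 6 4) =[0, 4, 6, 14, 17, 3, 9, 7, 15, 1, 10, 5, 12, 2, 13, 11, 16, 8] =(1 4 17 8 15 11 5 3 14 13 2 6 9)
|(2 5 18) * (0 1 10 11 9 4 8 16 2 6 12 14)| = |(0 1 10 11 9 4 8 16 2 5 18 6 12 14)| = 14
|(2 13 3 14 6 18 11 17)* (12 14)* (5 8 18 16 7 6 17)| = 12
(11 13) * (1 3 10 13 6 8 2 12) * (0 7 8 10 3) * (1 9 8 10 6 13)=(0 7 10 1)(2 12 9 8)(11 13)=[7, 0, 12, 3, 4, 5, 6, 10, 2, 8, 1, 13, 9, 11]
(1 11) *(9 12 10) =(1 11)(9 12 10) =[0, 11, 2, 3, 4, 5, 6, 7, 8, 12, 9, 1, 10]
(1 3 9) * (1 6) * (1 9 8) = (1 3 8)(6 9) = [0, 3, 2, 8, 4, 5, 9, 7, 1, 6]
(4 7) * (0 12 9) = (0 12 9)(4 7) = [12, 1, 2, 3, 7, 5, 6, 4, 8, 0, 10, 11, 9]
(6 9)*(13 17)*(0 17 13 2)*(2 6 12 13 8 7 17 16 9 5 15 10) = [16, 1, 0, 3, 4, 15, 5, 17, 7, 12, 2, 11, 13, 8, 14, 10, 9, 6] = (0 16 9 12 13 8 7 17 6 5 15 10 2)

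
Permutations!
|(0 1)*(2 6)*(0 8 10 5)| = |(0 1 8 10 5)(2 6)| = 10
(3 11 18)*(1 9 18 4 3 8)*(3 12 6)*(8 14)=[0, 9, 2, 11, 12, 5, 3, 7, 1, 18, 10, 4, 6, 13, 8, 15, 16, 17, 14]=(1 9 18 14 8)(3 11 4 12 6)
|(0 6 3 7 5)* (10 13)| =10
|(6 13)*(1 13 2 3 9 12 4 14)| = 9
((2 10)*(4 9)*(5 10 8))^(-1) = (2 10 5 8)(4 9)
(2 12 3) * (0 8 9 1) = (0 8 9 1)(2 12 3) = [8, 0, 12, 2, 4, 5, 6, 7, 9, 1, 10, 11, 3]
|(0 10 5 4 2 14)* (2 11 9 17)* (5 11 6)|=21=|(0 10 11 9 17 2 14)(4 6 5)|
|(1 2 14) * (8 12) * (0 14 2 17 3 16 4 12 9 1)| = 8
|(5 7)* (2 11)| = |(2 11)(5 7)| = 2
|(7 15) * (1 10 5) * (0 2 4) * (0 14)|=12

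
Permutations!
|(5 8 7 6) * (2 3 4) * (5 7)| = 6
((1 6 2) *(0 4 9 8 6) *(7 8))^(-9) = (0 1 2 6 8 7 9 4)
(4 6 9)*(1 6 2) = [0, 6, 1, 3, 2, 5, 9, 7, 8, 4] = (1 6 9 4 2)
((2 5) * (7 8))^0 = (8)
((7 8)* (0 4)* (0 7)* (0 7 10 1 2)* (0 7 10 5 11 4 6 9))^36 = (11)(1 2 7 8 10)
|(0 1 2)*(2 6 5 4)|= 6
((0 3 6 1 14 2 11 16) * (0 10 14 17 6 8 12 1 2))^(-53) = ((0 3 8 12 1 17 6 2 11 16 10 14))^(-53) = (0 2 8 16 1 14 6 3 11 12 10 17)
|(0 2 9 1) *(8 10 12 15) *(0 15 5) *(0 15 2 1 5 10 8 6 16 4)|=|(0 1 2 9 5 15 6 16 4)(10 12)|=18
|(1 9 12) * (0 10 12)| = 5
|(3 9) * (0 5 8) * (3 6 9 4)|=6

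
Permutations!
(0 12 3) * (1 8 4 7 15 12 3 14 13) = (0 3)(1 8 4 7 15 12 14 13) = [3, 8, 2, 0, 7, 5, 6, 15, 4, 9, 10, 11, 14, 1, 13, 12]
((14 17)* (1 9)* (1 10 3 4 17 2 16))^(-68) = ((1 9 10 3 4 17 14 2 16))^(-68) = (1 4 16 3 2 10 14 9 17)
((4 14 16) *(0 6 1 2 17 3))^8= (0 1 17)(2 3 6)(4 16 14)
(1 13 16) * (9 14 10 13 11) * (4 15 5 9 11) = (1 4 15 5 9 14 10 13 16) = [0, 4, 2, 3, 15, 9, 6, 7, 8, 14, 13, 11, 12, 16, 10, 5, 1]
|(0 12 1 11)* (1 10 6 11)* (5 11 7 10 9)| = 15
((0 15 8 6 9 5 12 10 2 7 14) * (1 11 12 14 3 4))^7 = ((0 15 8 6 9 5 14)(1 11 12 10 2 7 3 4))^7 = (15)(1 4 3 7 2 10 12 11)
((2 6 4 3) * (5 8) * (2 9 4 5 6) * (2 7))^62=(3 4 9)(5 6 8)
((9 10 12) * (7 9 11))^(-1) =(7 11 12 10 9)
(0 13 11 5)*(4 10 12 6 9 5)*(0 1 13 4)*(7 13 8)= (0 4 10 12 6 9 5 1 8 7 13 11)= [4, 8, 2, 3, 10, 1, 9, 13, 7, 5, 12, 0, 6, 11]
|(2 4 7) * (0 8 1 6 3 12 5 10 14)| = |(0 8 1 6 3 12 5 10 14)(2 4 7)| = 9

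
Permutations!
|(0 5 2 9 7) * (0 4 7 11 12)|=6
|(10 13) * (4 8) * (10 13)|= |(13)(4 8)|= 2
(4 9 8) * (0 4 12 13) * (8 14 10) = (0 4 9 14 10 8 12 13) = [4, 1, 2, 3, 9, 5, 6, 7, 12, 14, 8, 11, 13, 0, 10]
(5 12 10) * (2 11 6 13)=(2 11 6 13)(5 12 10)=[0, 1, 11, 3, 4, 12, 13, 7, 8, 9, 5, 6, 10, 2]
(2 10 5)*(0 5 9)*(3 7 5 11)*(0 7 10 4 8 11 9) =[9, 1, 4, 10, 8, 2, 6, 5, 11, 7, 0, 3] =(0 9 7 5 2 4 8 11 3 10)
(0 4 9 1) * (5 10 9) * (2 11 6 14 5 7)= (0 4 7 2 11 6 14 5 10 9 1)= [4, 0, 11, 3, 7, 10, 14, 2, 8, 1, 9, 6, 12, 13, 5]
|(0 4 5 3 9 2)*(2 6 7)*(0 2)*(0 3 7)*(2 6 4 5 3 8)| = 6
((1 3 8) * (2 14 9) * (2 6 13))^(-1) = (1 8 3)(2 13 6 9 14)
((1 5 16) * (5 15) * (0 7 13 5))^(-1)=(0 15 1 16 5 13 7)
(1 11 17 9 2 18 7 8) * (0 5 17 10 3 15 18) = [5, 11, 0, 15, 4, 17, 6, 8, 1, 2, 3, 10, 12, 13, 14, 18, 16, 9, 7] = (0 5 17 9 2)(1 11 10 3 15 18 7 8)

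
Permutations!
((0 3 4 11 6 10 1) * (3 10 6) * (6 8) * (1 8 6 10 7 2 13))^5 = (13)(3 11 4)(8 10)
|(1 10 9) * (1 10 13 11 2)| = 4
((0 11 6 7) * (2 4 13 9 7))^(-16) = ((0 11 6 2 4 13 9 7))^(-16) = (13)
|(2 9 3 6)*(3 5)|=5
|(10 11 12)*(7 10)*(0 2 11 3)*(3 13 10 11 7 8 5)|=8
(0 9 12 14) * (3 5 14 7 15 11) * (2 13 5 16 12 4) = (0 9 4 2 13 5 14)(3 16 12 7 15 11) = [9, 1, 13, 16, 2, 14, 6, 15, 8, 4, 10, 3, 7, 5, 0, 11, 12]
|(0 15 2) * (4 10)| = 6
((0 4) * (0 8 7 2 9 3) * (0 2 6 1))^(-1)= (0 1 6 7 8 4)(2 3 9)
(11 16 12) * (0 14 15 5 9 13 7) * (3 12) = (0 14 15 5 9 13 7)(3 12 11 16) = [14, 1, 2, 12, 4, 9, 6, 0, 8, 13, 10, 16, 11, 7, 15, 5, 3]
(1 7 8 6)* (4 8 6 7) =[0, 4, 2, 3, 8, 5, 1, 6, 7] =(1 4 8 7 6)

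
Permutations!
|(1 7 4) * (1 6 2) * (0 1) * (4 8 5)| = 8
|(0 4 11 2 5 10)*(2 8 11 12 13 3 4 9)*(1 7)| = |(0 9 2 5 10)(1 7)(3 4 12 13)(8 11)| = 20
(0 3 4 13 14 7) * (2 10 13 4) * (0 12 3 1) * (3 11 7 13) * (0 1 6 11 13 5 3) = [6, 1, 10, 2, 4, 3, 11, 12, 8, 9, 0, 7, 13, 14, 5] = (0 6 11 7 12 13 14 5 3 2 10)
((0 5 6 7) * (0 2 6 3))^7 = (0 5 3)(2 6 7)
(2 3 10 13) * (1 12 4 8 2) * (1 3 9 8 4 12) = (2 9 8)(3 10 13) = [0, 1, 9, 10, 4, 5, 6, 7, 2, 8, 13, 11, 12, 3]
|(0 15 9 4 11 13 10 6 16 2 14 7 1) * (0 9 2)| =13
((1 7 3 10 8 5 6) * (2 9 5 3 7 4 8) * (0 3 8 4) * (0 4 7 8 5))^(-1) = ((0 3 10 2 9)(1 4 7 8 5 6))^(-1) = (0 9 2 10 3)(1 6 5 8 7 4)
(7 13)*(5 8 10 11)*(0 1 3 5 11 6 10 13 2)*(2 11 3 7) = (0 1 7 11 3 5 8 13 2)(6 10) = [1, 7, 0, 5, 4, 8, 10, 11, 13, 9, 6, 3, 12, 2]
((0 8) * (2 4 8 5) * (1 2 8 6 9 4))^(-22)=((0 5 8)(1 2)(4 6 9))^(-22)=(0 8 5)(4 9 6)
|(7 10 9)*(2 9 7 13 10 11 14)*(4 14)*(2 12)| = |(2 9 13 10 7 11 4 14 12)| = 9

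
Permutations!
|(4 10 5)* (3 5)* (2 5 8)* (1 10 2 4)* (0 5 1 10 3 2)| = |(0 5 10 2 1 3 8 4)| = 8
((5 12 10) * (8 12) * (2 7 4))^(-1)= (2 4 7)(5 10 12 8)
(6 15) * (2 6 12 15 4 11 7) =(2 6 4 11 7)(12 15) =[0, 1, 6, 3, 11, 5, 4, 2, 8, 9, 10, 7, 15, 13, 14, 12]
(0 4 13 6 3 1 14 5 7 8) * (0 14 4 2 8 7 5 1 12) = [2, 4, 8, 12, 13, 5, 3, 7, 14, 9, 10, 11, 0, 6, 1] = (0 2 8 14 1 4 13 6 3 12)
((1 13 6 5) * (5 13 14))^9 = (14)(6 13) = ((1 14 5)(6 13))^9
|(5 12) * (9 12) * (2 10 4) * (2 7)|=|(2 10 4 7)(5 9 12)|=12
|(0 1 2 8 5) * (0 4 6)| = |(0 1 2 8 5 4 6)| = 7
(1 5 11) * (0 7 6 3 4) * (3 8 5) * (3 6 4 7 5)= [5, 6, 2, 7, 0, 11, 8, 4, 3, 9, 10, 1]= (0 5 11 1 6 8 3 7 4)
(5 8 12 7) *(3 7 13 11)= (3 7 5 8 12 13 11)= [0, 1, 2, 7, 4, 8, 6, 5, 12, 9, 10, 3, 13, 11]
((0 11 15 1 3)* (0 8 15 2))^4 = (15)(0 11 2) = ((0 11 2)(1 3 8 15))^4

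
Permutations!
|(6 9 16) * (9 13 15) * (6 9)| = 6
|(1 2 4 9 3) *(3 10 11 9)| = 12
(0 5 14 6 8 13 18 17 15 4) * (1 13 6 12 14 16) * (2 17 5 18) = (0 18 5 16 1 13 2 17 15 4)(6 8)(12 14) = [18, 13, 17, 3, 0, 16, 8, 7, 6, 9, 10, 11, 14, 2, 12, 4, 1, 15, 5]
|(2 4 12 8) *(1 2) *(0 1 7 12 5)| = 15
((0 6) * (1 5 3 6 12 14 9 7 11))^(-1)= ((0 12 14 9 7 11 1 5 3 6))^(-1)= (0 6 3 5 1 11 7 9 14 12)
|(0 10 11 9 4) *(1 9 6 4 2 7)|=|(0 10 11 6 4)(1 9 2 7)|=20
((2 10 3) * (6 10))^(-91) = (2 6 10 3)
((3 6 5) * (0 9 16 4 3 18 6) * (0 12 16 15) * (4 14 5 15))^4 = ((0 9 4 3 12 16 14 5 18 6 15))^4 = (0 12 18 9 16 6 4 14 15 3 5)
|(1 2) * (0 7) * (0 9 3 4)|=10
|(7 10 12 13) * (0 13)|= 5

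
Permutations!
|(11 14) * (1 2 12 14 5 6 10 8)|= |(1 2 12 14 11 5 6 10 8)|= 9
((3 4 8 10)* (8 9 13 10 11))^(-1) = ((3 4 9 13 10)(8 11))^(-1) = (3 10 13 9 4)(8 11)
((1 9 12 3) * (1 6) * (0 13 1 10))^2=(0 1 12 6)(3 10 13 9)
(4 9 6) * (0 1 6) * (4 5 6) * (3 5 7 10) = (0 1 4 9)(3 5 6 7 10) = [1, 4, 2, 5, 9, 6, 7, 10, 8, 0, 3]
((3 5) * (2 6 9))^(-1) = ((2 6 9)(3 5))^(-1) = (2 9 6)(3 5)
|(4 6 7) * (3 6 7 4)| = 4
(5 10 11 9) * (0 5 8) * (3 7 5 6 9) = [6, 1, 2, 7, 4, 10, 9, 5, 0, 8, 11, 3] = (0 6 9 8)(3 7 5 10 11)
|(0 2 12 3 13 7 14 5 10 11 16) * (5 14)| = |(0 2 12 3 13 7 5 10 11 16)| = 10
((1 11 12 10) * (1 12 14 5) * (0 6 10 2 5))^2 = ((0 6 10 12 2 5 1 11 14))^2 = (0 10 2 1 14 6 12 5 11)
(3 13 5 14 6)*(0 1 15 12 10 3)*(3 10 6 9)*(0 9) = [1, 15, 2, 13, 4, 14, 9, 7, 8, 3, 10, 11, 6, 5, 0, 12] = (0 1 15 12 6 9 3 13 5 14)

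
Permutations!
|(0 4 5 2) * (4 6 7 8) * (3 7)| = 8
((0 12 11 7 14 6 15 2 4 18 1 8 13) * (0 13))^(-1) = ((0 12 11 7 14 6 15 2 4 18 1 8))^(-1) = (0 8 1 18 4 2 15 6 14 7 11 12)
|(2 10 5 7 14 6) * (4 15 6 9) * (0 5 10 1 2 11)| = |(0 5 7 14 9 4 15 6 11)(1 2)| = 18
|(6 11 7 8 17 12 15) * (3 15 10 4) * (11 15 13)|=18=|(3 13 11 7 8 17 12 10 4)(6 15)|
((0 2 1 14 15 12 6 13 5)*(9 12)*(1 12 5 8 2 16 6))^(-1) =(0 5 9 15 14 1 12 2 8 13 6 16)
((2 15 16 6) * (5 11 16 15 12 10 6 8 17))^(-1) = ((2 12 10 6)(5 11 16 8 17))^(-1) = (2 6 10 12)(5 17 8 16 11)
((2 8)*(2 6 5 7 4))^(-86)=((2 8 6 5 7 4))^(-86)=(2 7 6)(4 5 8)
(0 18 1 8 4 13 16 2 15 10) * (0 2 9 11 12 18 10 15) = (0 10 2)(1 8 4 13 16 9 11 12 18) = [10, 8, 0, 3, 13, 5, 6, 7, 4, 11, 2, 12, 18, 16, 14, 15, 9, 17, 1]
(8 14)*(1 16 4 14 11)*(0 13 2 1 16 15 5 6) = (0 13 2 1 15 5 6)(4 14 8 11 16) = [13, 15, 1, 3, 14, 6, 0, 7, 11, 9, 10, 16, 12, 2, 8, 5, 4]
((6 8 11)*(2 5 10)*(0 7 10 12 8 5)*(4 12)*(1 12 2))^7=(0 6 1 2 11 10 4 8 7 5 12)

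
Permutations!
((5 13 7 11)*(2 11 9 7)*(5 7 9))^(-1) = ((2 11 7 5 13))^(-1) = (2 13 5 7 11)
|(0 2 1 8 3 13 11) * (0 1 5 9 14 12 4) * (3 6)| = 42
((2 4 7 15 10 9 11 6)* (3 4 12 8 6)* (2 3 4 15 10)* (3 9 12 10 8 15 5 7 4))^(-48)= ((2 10 12 15)(3 5 7 8 6 9 11))^(-48)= (15)(3 5 7 8 6 9 11)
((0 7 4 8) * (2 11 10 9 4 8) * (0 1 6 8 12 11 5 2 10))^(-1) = ((0 7 12 11)(1 6 8)(2 5)(4 10 9))^(-1) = (0 11 12 7)(1 8 6)(2 5)(4 9 10)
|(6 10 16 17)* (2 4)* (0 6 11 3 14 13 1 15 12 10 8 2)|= 10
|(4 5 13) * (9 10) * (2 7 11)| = 6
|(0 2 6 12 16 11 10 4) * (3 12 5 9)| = |(0 2 6 5 9 3 12 16 11 10 4)| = 11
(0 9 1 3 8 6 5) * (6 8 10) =(0 9 1 3 10 6 5) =[9, 3, 2, 10, 4, 0, 5, 7, 8, 1, 6]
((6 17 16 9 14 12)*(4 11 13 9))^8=((4 11 13 9 14 12 6 17 16))^8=(4 16 17 6 12 14 9 13 11)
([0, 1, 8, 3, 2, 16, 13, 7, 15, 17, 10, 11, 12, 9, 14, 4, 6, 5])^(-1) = [0, 1, 4, 3, 15, 17, 16, 7, 2, 13, 10, 11, 12, 6, 14, 8, 5, 9]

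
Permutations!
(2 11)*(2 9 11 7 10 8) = (2 7 10 8)(9 11) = [0, 1, 7, 3, 4, 5, 6, 10, 2, 11, 8, 9]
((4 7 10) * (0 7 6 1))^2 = (0 10 6)(1 7 4)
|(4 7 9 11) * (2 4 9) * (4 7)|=|(2 7)(9 11)|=2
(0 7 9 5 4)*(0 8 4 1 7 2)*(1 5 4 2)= (0 1 7 9 4 8 2)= [1, 7, 0, 3, 8, 5, 6, 9, 2, 4]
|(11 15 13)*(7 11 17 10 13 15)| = 6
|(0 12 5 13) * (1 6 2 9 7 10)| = |(0 12 5 13)(1 6 2 9 7 10)| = 12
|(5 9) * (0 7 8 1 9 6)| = 7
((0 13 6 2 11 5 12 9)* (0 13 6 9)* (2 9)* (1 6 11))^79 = (0 12 5 11)(1 2 13 9 6)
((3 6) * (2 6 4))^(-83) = (2 6 3 4)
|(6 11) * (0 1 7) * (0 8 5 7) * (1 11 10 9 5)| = 9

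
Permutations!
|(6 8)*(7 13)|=|(6 8)(7 13)|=2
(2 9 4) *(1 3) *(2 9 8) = [0, 3, 8, 1, 9, 5, 6, 7, 2, 4] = (1 3)(2 8)(4 9)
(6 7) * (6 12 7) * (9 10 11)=(7 12)(9 10 11)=[0, 1, 2, 3, 4, 5, 6, 12, 8, 10, 11, 9, 7]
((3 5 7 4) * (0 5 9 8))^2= ((0 5 7 4 3 9 8))^2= (0 7 3 8 5 4 9)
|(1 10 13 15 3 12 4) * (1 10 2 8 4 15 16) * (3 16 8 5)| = 28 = |(1 2 5 3 12 15 16)(4 10 13 8)|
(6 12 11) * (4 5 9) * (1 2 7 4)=(1 2 7 4 5 9)(6 12 11)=[0, 2, 7, 3, 5, 9, 12, 4, 8, 1, 10, 6, 11]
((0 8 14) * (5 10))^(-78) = (14)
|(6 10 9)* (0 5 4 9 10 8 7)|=|(10)(0 5 4 9 6 8 7)|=7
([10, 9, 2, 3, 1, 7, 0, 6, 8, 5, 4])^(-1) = (0 6 7 5 9 1 4 10)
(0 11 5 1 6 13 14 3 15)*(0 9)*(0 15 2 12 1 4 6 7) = (0 11 5 4 6 13 14 3 2 12 1 7)(9 15) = [11, 7, 12, 2, 6, 4, 13, 0, 8, 15, 10, 5, 1, 14, 3, 9]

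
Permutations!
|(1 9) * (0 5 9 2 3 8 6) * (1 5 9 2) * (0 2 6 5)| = |(0 9)(2 3 8 5 6)| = 10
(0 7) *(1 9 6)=(0 7)(1 9 6)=[7, 9, 2, 3, 4, 5, 1, 0, 8, 6]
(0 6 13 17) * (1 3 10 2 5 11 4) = (0 6 13 17)(1 3 10 2 5 11 4) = [6, 3, 5, 10, 1, 11, 13, 7, 8, 9, 2, 4, 12, 17, 14, 15, 16, 0]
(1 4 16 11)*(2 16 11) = (1 4 11)(2 16) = [0, 4, 16, 3, 11, 5, 6, 7, 8, 9, 10, 1, 12, 13, 14, 15, 2]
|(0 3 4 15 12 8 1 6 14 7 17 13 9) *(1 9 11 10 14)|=42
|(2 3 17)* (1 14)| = 6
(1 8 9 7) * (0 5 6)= (0 5 6)(1 8 9 7)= [5, 8, 2, 3, 4, 6, 0, 1, 9, 7]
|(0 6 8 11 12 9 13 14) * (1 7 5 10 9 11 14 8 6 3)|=10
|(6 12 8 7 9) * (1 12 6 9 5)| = 5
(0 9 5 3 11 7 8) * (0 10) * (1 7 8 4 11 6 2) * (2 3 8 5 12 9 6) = (0 6 3 2 1 7 4 11 5 8 10)(9 12) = [6, 7, 1, 2, 11, 8, 3, 4, 10, 12, 0, 5, 9]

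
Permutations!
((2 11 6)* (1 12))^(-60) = ((1 12)(2 11 6))^(-60) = (12)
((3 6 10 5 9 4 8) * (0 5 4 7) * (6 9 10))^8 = (10)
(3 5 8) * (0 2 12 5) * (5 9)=(0 2 12 9 5 8 3)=[2, 1, 12, 0, 4, 8, 6, 7, 3, 5, 10, 11, 9]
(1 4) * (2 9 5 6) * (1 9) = (1 4 9 5 6 2) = [0, 4, 1, 3, 9, 6, 2, 7, 8, 5]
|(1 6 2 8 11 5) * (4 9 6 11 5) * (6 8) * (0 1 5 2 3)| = |(0 1 11 4 9 8 2 6 3)| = 9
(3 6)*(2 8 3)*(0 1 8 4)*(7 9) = (0 1 8 3 6 2 4)(7 9) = [1, 8, 4, 6, 0, 5, 2, 9, 3, 7]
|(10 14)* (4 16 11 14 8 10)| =|(4 16 11 14)(8 10)| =4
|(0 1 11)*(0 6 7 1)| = |(1 11 6 7)| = 4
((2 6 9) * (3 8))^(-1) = (2 9 6)(3 8)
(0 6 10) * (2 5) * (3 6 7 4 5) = (0 7 4 5 2 3 6 10) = [7, 1, 3, 6, 5, 2, 10, 4, 8, 9, 0]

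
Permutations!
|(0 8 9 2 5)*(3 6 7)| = |(0 8 9 2 5)(3 6 7)| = 15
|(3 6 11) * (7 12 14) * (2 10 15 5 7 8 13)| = 9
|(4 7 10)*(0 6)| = 6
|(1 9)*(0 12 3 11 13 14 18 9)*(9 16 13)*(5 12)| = 28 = |(0 5 12 3 11 9 1)(13 14 18 16)|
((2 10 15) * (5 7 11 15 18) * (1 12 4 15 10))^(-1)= ((1 12 4 15 2)(5 7 11 10 18))^(-1)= (1 2 15 4 12)(5 18 10 11 7)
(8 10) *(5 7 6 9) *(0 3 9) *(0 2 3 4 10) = (0 4 10 8)(2 3 9 5 7 6) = [4, 1, 3, 9, 10, 7, 2, 6, 0, 5, 8]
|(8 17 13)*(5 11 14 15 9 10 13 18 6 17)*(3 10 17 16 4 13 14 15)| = 33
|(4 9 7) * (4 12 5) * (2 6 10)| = |(2 6 10)(4 9 7 12 5)| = 15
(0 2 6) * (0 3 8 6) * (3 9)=(0 2)(3 8 6 9)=[2, 1, 0, 8, 4, 5, 9, 7, 6, 3]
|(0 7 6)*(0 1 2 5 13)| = 7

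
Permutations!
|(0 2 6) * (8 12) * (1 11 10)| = 6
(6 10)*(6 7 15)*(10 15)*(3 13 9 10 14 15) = (3 13 9 10 7 14 15 6) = [0, 1, 2, 13, 4, 5, 3, 14, 8, 10, 7, 11, 12, 9, 15, 6]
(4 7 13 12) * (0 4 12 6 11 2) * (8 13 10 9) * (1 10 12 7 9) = [4, 10, 0, 3, 9, 5, 11, 12, 13, 8, 1, 2, 7, 6] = (0 4 9 8 13 6 11 2)(1 10)(7 12)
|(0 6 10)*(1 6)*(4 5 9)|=|(0 1 6 10)(4 5 9)|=12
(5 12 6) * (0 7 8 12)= [7, 1, 2, 3, 4, 0, 5, 8, 12, 9, 10, 11, 6]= (0 7 8 12 6 5)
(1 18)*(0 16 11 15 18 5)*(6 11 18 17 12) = [16, 5, 2, 3, 4, 0, 11, 7, 8, 9, 10, 15, 6, 13, 14, 17, 18, 12, 1] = (0 16 18 1 5)(6 11 15 17 12)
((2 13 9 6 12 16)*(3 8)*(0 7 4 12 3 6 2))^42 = ((0 7 4 12 16)(2 13 9)(3 8 6))^42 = (0 4 16 7 12)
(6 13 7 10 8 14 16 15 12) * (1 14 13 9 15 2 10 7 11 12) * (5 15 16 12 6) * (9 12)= (1 14 9 16 2 10 8 13 11 6 12 5 15)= [0, 14, 10, 3, 4, 15, 12, 7, 13, 16, 8, 6, 5, 11, 9, 1, 2]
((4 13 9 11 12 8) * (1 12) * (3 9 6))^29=((1 12 8 4 13 6 3 9 11))^29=(1 8 13 3 11 12 4 6 9)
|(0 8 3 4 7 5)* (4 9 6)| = 8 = |(0 8 3 9 6 4 7 5)|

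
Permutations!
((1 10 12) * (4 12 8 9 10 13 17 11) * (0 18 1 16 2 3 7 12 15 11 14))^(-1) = ((0 18 1 13 17 14)(2 3 7 12 16)(4 15 11)(8 9 10))^(-1) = (0 14 17 13 1 18)(2 16 12 7 3)(4 11 15)(8 10 9)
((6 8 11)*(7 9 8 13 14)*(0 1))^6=((0 1)(6 13 14 7 9 8 11))^6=(6 11 8 9 7 14 13)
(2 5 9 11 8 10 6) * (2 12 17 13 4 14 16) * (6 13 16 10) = [0, 1, 5, 3, 14, 9, 12, 7, 6, 11, 13, 8, 17, 4, 10, 15, 2, 16] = (2 5 9 11 8 6 12 17 16)(4 14 10 13)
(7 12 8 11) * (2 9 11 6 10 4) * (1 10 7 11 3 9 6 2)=(1 10 4)(2 6 7 12 8)(3 9)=[0, 10, 6, 9, 1, 5, 7, 12, 2, 3, 4, 11, 8]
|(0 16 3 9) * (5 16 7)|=6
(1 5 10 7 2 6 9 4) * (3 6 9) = (1 5 10 7 2 9 4)(3 6) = [0, 5, 9, 6, 1, 10, 3, 2, 8, 4, 7]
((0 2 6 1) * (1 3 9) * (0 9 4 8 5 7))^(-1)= ((0 2 6 3 4 8 5 7)(1 9))^(-1)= (0 7 5 8 4 3 6 2)(1 9)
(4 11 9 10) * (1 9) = (1 9 10 4 11) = [0, 9, 2, 3, 11, 5, 6, 7, 8, 10, 4, 1]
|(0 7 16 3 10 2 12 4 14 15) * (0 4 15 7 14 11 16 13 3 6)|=13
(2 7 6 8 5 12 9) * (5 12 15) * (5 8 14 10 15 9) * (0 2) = [2, 1, 7, 3, 4, 9, 14, 6, 12, 0, 15, 11, 5, 13, 10, 8] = (0 2 7 6 14 10 15 8 12 5 9)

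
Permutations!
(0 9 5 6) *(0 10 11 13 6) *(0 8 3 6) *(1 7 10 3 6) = [9, 7, 2, 1, 4, 8, 3, 10, 6, 5, 11, 13, 12, 0] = (0 9 5 8 6 3 1 7 10 11 13)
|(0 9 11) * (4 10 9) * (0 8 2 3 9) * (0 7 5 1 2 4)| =10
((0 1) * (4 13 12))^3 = (13)(0 1)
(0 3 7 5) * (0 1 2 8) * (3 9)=(0 9 3 7 5 1 2 8)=[9, 2, 8, 7, 4, 1, 6, 5, 0, 3]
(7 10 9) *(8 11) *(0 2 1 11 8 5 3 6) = (0 2 1 11 5 3 6)(7 10 9) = [2, 11, 1, 6, 4, 3, 0, 10, 8, 7, 9, 5]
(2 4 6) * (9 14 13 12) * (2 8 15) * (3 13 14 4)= (2 3 13 12 9 4 6 8 15)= [0, 1, 3, 13, 6, 5, 8, 7, 15, 4, 10, 11, 9, 12, 14, 2]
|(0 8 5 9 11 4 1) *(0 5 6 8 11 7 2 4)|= |(0 11)(1 5 9 7 2 4)(6 8)|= 6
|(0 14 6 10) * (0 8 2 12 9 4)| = 9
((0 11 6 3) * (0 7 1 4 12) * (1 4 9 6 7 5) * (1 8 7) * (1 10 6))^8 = ((0 11 10 6 3 5 8 7 4 12)(1 9))^8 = (0 4 8 3 10)(5 6 11 12 7)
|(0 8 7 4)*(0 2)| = |(0 8 7 4 2)| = 5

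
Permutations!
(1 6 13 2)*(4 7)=[0, 6, 1, 3, 7, 5, 13, 4, 8, 9, 10, 11, 12, 2]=(1 6 13 2)(4 7)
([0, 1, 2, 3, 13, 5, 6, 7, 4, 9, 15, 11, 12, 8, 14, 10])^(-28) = (15)(4 8 13)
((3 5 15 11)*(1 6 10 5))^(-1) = ((1 6 10 5 15 11 3))^(-1) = (1 3 11 15 5 10 6)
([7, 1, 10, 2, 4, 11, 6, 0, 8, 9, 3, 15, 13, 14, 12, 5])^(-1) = (0 7)(2 3 10)(5 15 11)(12 14 13)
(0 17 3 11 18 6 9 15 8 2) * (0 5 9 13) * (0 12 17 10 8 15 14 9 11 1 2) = (0 10 8)(1 2 5 11 18 6 13 12 17 3)(9 14) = [10, 2, 5, 1, 4, 11, 13, 7, 0, 14, 8, 18, 17, 12, 9, 15, 16, 3, 6]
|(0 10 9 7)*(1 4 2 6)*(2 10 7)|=|(0 7)(1 4 10 9 2 6)|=6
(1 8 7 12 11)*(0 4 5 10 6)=(0 4 5 10 6)(1 8 7 12 11)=[4, 8, 2, 3, 5, 10, 0, 12, 7, 9, 6, 1, 11]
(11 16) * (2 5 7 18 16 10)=[0, 1, 5, 3, 4, 7, 6, 18, 8, 9, 2, 10, 12, 13, 14, 15, 11, 17, 16]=(2 5 7 18 16 11 10)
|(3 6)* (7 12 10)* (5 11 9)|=|(3 6)(5 11 9)(7 12 10)|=6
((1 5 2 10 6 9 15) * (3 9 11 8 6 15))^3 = ((1 5 2 10 15)(3 9)(6 11 8))^3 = (1 10 5 15 2)(3 9)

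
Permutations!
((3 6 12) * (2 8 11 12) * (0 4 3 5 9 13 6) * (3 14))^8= ((0 4 14 3)(2 8 11 12 5 9 13 6))^8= (14)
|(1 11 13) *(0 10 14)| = 3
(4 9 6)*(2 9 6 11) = (2 9 11)(4 6) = [0, 1, 9, 3, 6, 5, 4, 7, 8, 11, 10, 2]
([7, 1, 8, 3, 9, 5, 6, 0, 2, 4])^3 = [7, 1, 8, 3, 9, 5, 6, 0, 2, 4]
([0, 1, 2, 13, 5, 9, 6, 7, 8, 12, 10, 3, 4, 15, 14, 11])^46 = (3 15)(4 9)(5 12)(11 13)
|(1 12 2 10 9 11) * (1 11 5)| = 6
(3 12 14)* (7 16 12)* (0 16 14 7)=[16, 1, 2, 0, 4, 5, 6, 14, 8, 9, 10, 11, 7, 13, 3, 15, 12]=(0 16 12 7 14 3)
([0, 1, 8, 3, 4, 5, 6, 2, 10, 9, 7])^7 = (2 7 10 8)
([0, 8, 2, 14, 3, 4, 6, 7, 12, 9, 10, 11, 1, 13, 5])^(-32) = (14)(1 8 12)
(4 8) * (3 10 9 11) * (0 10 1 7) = (0 10 9 11 3 1 7)(4 8) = [10, 7, 2, 1, 8, 5, 6, 0, 4, 11, 9, 3]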